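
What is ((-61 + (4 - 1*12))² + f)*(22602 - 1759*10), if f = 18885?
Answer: 118513752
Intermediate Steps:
((-61 + (4 - 1*12))² + f)*(22602 - 1759*10) = ((-61 + (4 - 1*12))² + 18885)*(22602 - 1759*10) = ((-61 + (4 - 12))² + 18885)*(22602 - 17590) = ((-61 - 8)² + 18885)*5012 = ((-69)² + 18885)*5012 = (4761 + 18885)*5012 = 23646*5012 = 118513752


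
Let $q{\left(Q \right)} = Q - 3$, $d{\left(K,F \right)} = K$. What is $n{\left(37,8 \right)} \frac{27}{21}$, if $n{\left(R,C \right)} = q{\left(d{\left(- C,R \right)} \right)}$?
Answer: $- \frac{99}{7} \approx -14.143$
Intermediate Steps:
$q{\left(Q \right)} = -3 + Q$
$n{\left(R,C \right)} = -3 - C$
$n{\left(37,8 \right)} \frac{27}{21} = \left(-3 - 8\right) \frac{27}{21} = \left(-3 - 8\right) 27 \cdot \frac{1}{21} = \left(-11\right) \frac{9}{7} = - \frac{99}{7}$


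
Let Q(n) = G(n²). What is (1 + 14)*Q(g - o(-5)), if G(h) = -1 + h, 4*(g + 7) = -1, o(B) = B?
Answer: 975/16 ≈ 60.938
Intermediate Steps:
g = -29/4 (g = -7 + (¼)*(-1) = -7 - ¼ = -29/4 ≈ -7.2500)
Q(n) = -1 + n²
(1 + 14)*Q(g - o(-5)) = (1 + 14)*(-1 + (-29/4 - 1*(-5))²) = 15*(-1 + (-29/4 + 5)²) = 15*(-1 + (-9/4)²) = 15*(-1 + 81/16) = 15*(65/16) = 975/16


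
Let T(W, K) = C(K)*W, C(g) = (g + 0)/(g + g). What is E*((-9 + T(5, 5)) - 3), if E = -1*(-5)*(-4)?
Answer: 190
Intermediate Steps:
C(g) = ½ (C(g) = g/((2*g)) = g*(1/(2*g)) = ½)
T(W, K) = W/2
E = -20 (E = 5*(-4) = -20)
E*((-9 + T(5, 5)) - 3) = -20*((-9 + (½)*5) - 3) = -20*((-9 + 5/2) - 3) = -20*(-13/2 - 3) = -20*(-19/2) = 190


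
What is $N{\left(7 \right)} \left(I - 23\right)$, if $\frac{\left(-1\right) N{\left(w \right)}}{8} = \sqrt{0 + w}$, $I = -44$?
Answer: $536 \sqrt{7} \approx 1418.1$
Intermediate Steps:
$N{\left(w \right)} = - 8 \sqrt{w}$ ($N{\left(w \right)} = - 8 \sqrt{0 + w} = - 8 \sqrt{w}$)
$N{\left(7 \right)} \left(I - 23\right) = - 8 \sqrt{7} \left(-44 - 23\right) = - 8 \sqrt{7} \left(-67\right) = 536 \sqrt{7}$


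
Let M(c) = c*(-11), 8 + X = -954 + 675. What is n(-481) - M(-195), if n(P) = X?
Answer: -2432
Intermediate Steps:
X = -287 (X = -8 + (-954 + 675) = -8 - 279 = -287)
n(P) = -287
M(c) = -11*c
n(-481) - M(-195) = -287 - (-11)*(-195) = -287 - 1*2145 = -287 - 2145 = -2432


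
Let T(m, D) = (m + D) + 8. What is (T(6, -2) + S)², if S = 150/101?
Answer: 1855044/10201 ≈ 181.85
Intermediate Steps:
T(m, D) = 8 + D + m (T(m, D) = (D + m) + 8 = 8 + D + m)
S = 150/101 (S = 150*(1/101) = 150/101 ≈ 1.4851)
(T(6, -2) + S)² = ((8 - 2 + 6) + 150/101)² = (12 + 150/101)² = (1362/101)² = 1855044/10201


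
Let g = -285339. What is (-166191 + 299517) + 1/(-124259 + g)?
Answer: 54610062947/409598 ≈ 1.3333e+5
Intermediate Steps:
(-166191 + 299517) + 1/(-124259 + g) = (-166191 + 299517) + 1/(-124259 - 285339) = 133326 + 1/(-409598) = 133326 - 1/409598 = 54610062947/409598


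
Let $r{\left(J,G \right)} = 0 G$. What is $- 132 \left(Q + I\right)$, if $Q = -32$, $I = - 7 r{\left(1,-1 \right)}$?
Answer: $4224$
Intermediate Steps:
$r{\left(J,G \right)} = 0$
$I = 0$ ($I = \left(-7\right) 0 = 0$)
$- 132 \left(Q + I\right) = - 132 \left(-32 + 0\right) = \left(-132\right) \left(-32\right) = 4224$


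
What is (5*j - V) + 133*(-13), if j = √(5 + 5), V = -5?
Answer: -1724 + 5*√10 ≈ -1708.2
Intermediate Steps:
j = √10 ≈ 3.1623
(5*j - V) + 133*(-13) = (5*√10 - 1*(-5)) + 133*(-13) = (5*√10 + 5) - 1729 = (5 + 5*√10) - 1729 = -1724 + 5*√10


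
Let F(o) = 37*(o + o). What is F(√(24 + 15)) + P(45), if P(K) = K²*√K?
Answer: 74*√39 + 6075*√5 ≈ 14046.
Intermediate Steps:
F(o) = 74*o (F(o) = 37*(2*o) = 74*o)
P(K) = K^(5/2)
F(√(24 + 15)) + P(45) = 74*√(24 + 15) + 45^(5/2) = 74*√39 + 6075*√5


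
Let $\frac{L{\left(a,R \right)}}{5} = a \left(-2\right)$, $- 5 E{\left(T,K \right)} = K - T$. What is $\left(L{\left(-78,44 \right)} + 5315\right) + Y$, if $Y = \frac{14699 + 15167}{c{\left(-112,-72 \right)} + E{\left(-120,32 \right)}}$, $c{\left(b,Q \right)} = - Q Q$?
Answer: $\frac{79379755}{13036} \approx 6089.3$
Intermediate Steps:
$E{\left(T,K \right)} = - \frac{K}{5} + \frac{T}{5}$ ($E{\left(T,K \right)} = - \frac{K - T}{5} = - \frac{K}{5} + \frac{T}{5}$)
$c{\left(b,Q \right)} = - Q^{2}$
$L{\left(a,R \right)} = - 10 a$ ($L{\left(a,R \right)} = 5 a \left(-2\right) = 5 \left(- 2 a\right) = - 10 a$)
$Y = - \frac{74665}{13036}$ ($Y = \frac{14699 + 15167}{- \left(-72\right)^{2} + \left(\left(- \frac{1}{5}\right) 32 + \frac{1}{5} \left(-120\right)\right)} = \frac{29866}{\left(-1\right) 5184 - \frac{152}{5}} = \frac{29866}{-5184 - \frac{152}{5}} = \frac{29866}{- \frac{26072}{5}} = 29866 \left(- \frac{5}{26072}\right) = - \frac{74665}{13036} \approx -5.7276$)
$\left(L{\left(-78,44 \right)} + 5315\right) + Y = \left(\left(-10\right) \left(-78\right) + 5315\right) - \frac{74665}{13036} = \left(780 + 5315\right) - \frac{74665}{13036} = 6095 - \frac{74665}{13036} = \frac{79379755}{13036}$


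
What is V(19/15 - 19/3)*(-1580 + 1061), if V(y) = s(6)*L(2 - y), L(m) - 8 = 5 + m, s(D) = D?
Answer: -312438/5 ≈ -62488.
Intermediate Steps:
L(m) = 13 + m (L(m) = 8 + (5 + m) = 13 + m)
V(y) = 90 - 6*y (V(y) = 6*(13 + (2 - y)) = 6*(15 - y) = 90 - 6*y)
V(19/15 - 19/3)*(-1580 + 1061) = (90 - 6*(19/15 - 19/3))*(-1580 + 1061) = (90 - 6*(19*(1/15) - 19*⅓))*(-519) = (90 - 6*(19/15 - 19/3))*(-519) = (90 - 6*(-76/15))*(-519) = (90 + 152/5)*(-519) = (602/5)*(-519) = -312438/5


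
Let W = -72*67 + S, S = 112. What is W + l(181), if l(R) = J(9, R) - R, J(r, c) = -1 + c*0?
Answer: -4894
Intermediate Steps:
J(r, c) = -1 (J(r, c) = -1 + 0 = -1)
l(R) = -1 - R
W = -4712 (W = -72*67 + 112 = -4824 + 112 = -4712)
W + l(181) = -4712 + (-1 - 1*181) = -4712 + (-1 - 181) = -4712 - 182 = -4894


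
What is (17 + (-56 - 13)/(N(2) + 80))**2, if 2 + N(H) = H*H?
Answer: 1755625/6724 ≈ 261.10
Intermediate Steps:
N(H) = -2 + H**2 (N(H) = -2 + H*H = -2 + H**2)
(17 + (-56 - 13)/(N(2) + 80))**2 = (17 + (-56 - 13)/((-2 + 2**2) + 80))**2 = (17 - 69/((-2 + 4) + 80))**2 = (17 - 69/(2 + 80))**2 = (17 - 69/82)**2 = (1325/82)**2 = 1755625/6724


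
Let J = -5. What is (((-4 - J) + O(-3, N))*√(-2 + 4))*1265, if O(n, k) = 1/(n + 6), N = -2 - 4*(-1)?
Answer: 5060*√2/3 ≈ 2385.3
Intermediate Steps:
N = 2 (N = -2 + 4 = 2)
O(n, k) = 1/(6 + n)
(((-4 - J) + O(-3, N))*√(-2 + 4))*1265 = (((-4 - 1*(-5)) + 1/(6 - 3))*√(-2 + 4))*1265 = (((-4 + 5) + 1/3)*√2)*1265 = ((1 + ⅓)*√2)*1265 = (4*√2/3)*1265 = 5060*√2/3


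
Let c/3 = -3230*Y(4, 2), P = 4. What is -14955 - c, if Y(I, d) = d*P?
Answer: 62565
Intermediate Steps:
Y(I, d) = 4*d (Y(I, d) = d*4 = 4*d)
c = -77520 (c = 3*(-12920*2) = 3*(-3230*8) = 3*(-25840) = -77520)
-14955 - c = -14955 - 1*(-77520) = -14955 + 77520 = 62565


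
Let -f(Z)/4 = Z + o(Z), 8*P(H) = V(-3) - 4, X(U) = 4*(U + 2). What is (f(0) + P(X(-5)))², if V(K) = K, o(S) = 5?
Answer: 27889/64 ≈ 435.77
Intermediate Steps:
X(U) = 8 + 4*U (X(U) = 4*(2 + U) = 8 + 4*U)
P(H) = -7/8 (P(H) = (-3 - 4)/8 = (⅛)*(-7) = -7/8)
f(Z) = -20 - 4*Z (f(Z) = -4*(Z + 5) = -4*(5 + Z) = -20 - 4*Z)
(f(0) + P(X(-5)))² = ((-20 - 4*0) - 7/8)² = ((-20 + 0) - 7/8)² = (-20 - 7/8)² = (-167/8)² = 27889/64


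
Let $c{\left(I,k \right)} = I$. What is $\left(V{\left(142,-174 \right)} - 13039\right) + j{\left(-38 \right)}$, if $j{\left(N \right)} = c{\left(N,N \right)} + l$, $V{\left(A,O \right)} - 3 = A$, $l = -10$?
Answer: $-12942$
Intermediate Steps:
$V{\left(A,O \right)} = 3 + A$
$j{\left(N \right)} = -10 + N$ ($j{\left(N \right)} = N - 10 = -10 + N$)
$\left(V{\left(142,-174 \right)} - 13039\right) + j{\left(-38 \right)} = \left(\left(3 + 142\right) - 13039\right) - 48 = \left(145 - 13039\right) - 48 = -12894 - 48 = -12942$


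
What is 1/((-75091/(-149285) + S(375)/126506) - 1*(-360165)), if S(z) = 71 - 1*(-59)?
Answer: 9442724105/3400943486711873 ≈ 2.7765e-6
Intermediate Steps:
S(z) = 130 (S(z) = 71 + 59 = 130)
1/((-75091/(-149285) + S(375)/126506) - 1*(-360165)) = 1/((-75091/(-149285) + 130/126506) - 1*(-360165)) = 1/((-75091*(-1/149285) + 130*(1/126506)) + 360165) = 1/((75091/149285 + 65/63253) + 360165) = 1/(4759434548/9442724105 + 360165) = 1/(3400943486711873/9442724105) = 9442724105/3400943486711873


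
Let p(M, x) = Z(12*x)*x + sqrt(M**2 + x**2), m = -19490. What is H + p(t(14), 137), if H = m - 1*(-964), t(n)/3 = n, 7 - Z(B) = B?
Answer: -242795 + sqrt(20533) ≈ -2.4265e+5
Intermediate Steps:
Z(B) = 7 - B
t(n) = 3*n
p(M, x) = sqrt(M**2 + x**2) + x*(7 - 12*x) (p(M, x) = (7 - 12*x)*x + sqrt(M**2 + x**2) = x*(7 - 12*x) + sqrt(M**2 + x**2) = sqrt(M**2 + x**2) + x*(7 - 12*x))
H = -18526 (H = -19490 - 1*(-964) = -19490 + 964 = -18526)
H + p(t(14), 137) = -18526 + (sqrt((3*14)**2 + 137**2) - 1*137*(-7 + 12*137)) = -18526 + (sqrt(42**2 + 18769) - 1*137*(-7 + 1644)) = -18526 + (sqrt(1764 + 18769) - 1*137*1637) = -18526 + (sqrt(20533) - 224269) = -18526 + (-224269 + sqrt(20533)) = -242795 + sqrt(20533)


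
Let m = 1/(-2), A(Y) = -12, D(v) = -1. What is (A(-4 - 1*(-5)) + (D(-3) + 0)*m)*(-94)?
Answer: 1081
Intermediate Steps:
m = -1/2 ≈ -0.50000
(A(-4 - 1*(-5)) + (D(-3) + 0)*m)*(-94) = (-12 + (-1 + 0)*(-1/2))*(-94) = (-12 - 1*(-1/2))*(-94) = (-12 + 1/2)*(-94) = -23/2*(-94) = 1081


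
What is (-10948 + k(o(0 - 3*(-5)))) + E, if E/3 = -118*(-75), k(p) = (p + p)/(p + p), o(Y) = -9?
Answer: 15603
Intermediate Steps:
k(p) = 1 (k(p) = (2*p)/((2*p)) = (2*p)*(1/(2*p)) = 1)
E = 26550 (E = 3*(-118*(-75)) = 3*8850 = 26550)
(-10948 + k(o(0 - 3*(-5)))) + E = (-10948 + 1) + 26550 = -10947 + 26550 = 15603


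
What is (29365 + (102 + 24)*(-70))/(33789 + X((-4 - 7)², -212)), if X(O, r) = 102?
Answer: 20545/33891 ≈ 0.60621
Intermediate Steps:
(29365 + (102 + 24)*(-70))/(33789 + X((-4 - 7)², -212)) = (29365 + (102 + 24)*(-70))/(33789 + 102) = (29365 + 126*(-70))/33891 = (29365 - 8820)*(1/33891) = 20545*(1/33891) = 20545/33891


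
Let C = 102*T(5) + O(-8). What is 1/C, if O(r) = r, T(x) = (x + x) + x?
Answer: 1/1522 ≈ 0.00065703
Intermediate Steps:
T(x) = 3*x (T(x) = 2*x + x = 3*x)
C = 1522 (C = 102*(3*5) - 8 = 102*15 - 8 = 1530 - 8 = 1522)
1/C = 1/1522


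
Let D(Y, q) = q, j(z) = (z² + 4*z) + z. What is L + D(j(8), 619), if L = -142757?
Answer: -142138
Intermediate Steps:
j(z) = z² + 5*z
L + D(j(8), 619) = -142757 + 619 = -142138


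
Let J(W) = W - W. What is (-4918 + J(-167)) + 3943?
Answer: -975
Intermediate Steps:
J(W) = 0
(-4918 + J(-167)) + 3943 = (-4918 + 0) + 3943 = -4918 + 3943 = -975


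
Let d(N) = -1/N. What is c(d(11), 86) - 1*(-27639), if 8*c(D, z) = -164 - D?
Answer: 2430429/88 ≈ 27619.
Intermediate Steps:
c(D, z) = -41/2 - D/8 (c(D, z) = (-164 - D)/8 = -41/2 - D/8)
c(d(11), 86) - 1*(-27639) = (-41/2 - (-1)/(8*11)) - 1*(-27639) = (-41/2 - (-1)/(8*11)) + 27639 = (-41/2 - ⅛*(-1/11)) + 27639 = (-41/2 + 1/88) + 27639 = -1803/88 + 27639 = 2430429/88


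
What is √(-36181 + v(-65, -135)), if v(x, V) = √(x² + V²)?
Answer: √(-36181 + 5*√898) ≈ 189.82*I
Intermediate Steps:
v(x, V) = √(V² + x²)
√(-36181 + v(-65, -135)) = √(-36181 + √((-135)² + (-65)²)) = √(-36181 + √(18225 + 4225)) = √(-36181 + √22450) = √(-36181 + 5*√898)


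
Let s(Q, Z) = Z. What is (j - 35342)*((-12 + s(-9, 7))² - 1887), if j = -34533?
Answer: 130107250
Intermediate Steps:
(j - 35342)*((-12 + s(-9, 7))² - 1887) = (-34533 - 35342)*((-12 + 7)² - 1887) = -69875*((-5)² - 1887) = -69875*(25 - 1887) = -69875*(-1862) = 130107250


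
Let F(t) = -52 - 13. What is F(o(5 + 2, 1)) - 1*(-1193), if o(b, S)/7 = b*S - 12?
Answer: 1128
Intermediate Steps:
o(b, S) = -84 + 7*S*b (o(b, S) = 7*(b*S - 12) = 7*(S*b - 12) = 7*(-12 + S*b) = -84 + 7*S*b)
F(t) = -65
F(o(5 + 2, 1)) - 1*(-1193) = -65 - 1*(-1193) = -65 + 1193 = 1128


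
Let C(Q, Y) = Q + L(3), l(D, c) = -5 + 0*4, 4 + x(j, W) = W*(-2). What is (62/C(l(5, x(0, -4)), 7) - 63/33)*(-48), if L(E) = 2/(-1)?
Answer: 39792/77 ≈ 516.78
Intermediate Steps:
x(j, W) = -4 - 2*W (x(j, W) = -4 + W*(-2) = -4 - 2*W)
L(E) = -2 (L(E) = 2*(-1) = -2)
l(D, c) = -5 (l(D, c) = -5 + 0 = -5)
C(Q, Y) = -2 + Q (C(Q, Y) = Q - 2 = -2 + Q)
(62/C(l(5, x(0, -4)), 7) - 63/33)*(-48) = (62/(-2 - 5) - 63/33)*(-48) = (62/(-7) - 63*1/33)*(-48) = (62*(-⅐) - 21/11)*(-48) = (-62/7 - 21/11)*(-48) = -829/77*(-48) = 39792/77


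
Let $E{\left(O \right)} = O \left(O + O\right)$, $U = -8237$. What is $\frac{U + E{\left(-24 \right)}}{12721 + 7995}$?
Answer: $- \frac{7085}{20716} \approx -0.34201$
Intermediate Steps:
$E{\left(O \right)} = 2 O^{2}$ ($E{\left(O \right)} = O 2 O = 2 O^{2}$)
$\frac{U + E{\left(-24 \right)}}{12721 + 7995} = \frac{-8237 + 2 \left(-24\right)^{2}}{12721 + 7995} = \frac{-8237 + 2 \cdot 576}{20716} = \left(-8237 + 1152\right) \frac{1}{20716} = \left(-7085\right) \frac{1}{20716} = - \frac{7085}{20716}$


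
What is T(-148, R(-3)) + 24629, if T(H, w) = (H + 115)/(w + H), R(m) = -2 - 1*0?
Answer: 1231461/50 ≈ 24629.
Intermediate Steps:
R(m) = -2 (R(m) = -2 + 0 = -2)
T(H, w) = (115 + H)/(H + w)
T(-148, R(-3)) + 24629 = (115 - 148)/(-148 - 2) + 24629 = -33/(-150) + 24629 = -1/150*(-33) + 24629 = 11/50 + 24629 = 1231461/50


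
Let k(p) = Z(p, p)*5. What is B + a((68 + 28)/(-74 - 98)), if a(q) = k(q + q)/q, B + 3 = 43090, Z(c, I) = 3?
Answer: 344481/8 ≈ 43060.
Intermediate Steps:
k(p) = 15 (k(p) = 3*5 = 15)
B = 43087 (B = -3 + 43090 = 43087)
a(q) = 15/q
B + a((68 + 28)/(-74 - 98)) = 43087 + 15/(((68 + 28)/(-74 - 98))) = 43087 + 15/((96/(-172))) = 43087 + 15/((96*(-1/172))) = 43087 + 15/(-24/43) = 43087 + 15*(-43/24) = 43087 - 215/8 = 344481/8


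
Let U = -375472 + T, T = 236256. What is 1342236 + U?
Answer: 1203020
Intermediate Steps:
U = -139216 (U = -375472 + 236256 = -139216)
1342236 + U = 1342236 - 139216 = 1203020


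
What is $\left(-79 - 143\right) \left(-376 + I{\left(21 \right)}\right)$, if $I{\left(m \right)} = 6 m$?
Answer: $55500$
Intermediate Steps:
$\left(-79 - 143\right) \left(-376 + I{\left(21 \right)}\right) = \left(-79 - 143\right) \left(-376 + 6 \cdot 21\right) = - 222 \left(-376 + 126\right) = \left(-222\right) \left(-250\right) = 55500$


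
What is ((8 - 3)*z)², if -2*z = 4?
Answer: 100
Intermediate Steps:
z = -2 (z = -½*4 = -2)
((8 - 3)*z)² = ((8 - 3)*(-2))² = (5*(-2))² = (-10)² = 100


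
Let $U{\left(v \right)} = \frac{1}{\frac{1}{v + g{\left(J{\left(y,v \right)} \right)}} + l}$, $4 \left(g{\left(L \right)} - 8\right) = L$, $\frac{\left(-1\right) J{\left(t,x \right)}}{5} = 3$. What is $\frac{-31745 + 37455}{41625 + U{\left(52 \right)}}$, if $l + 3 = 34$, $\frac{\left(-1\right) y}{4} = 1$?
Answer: $\frac{3985009}{29050110} \approx 0.13718$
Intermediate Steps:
$y = -4$ ($y = \left(-4\right) 1 = -4$)
$J{\left(t,x \right)} = -15$ ($J{\left(t,x \right)} = \left(-5\right) 3 = -15$)
$l = 31$ ($l = -3 + 34 = 31$)
$g{\left(L \right)} = 8 + \frac{L}{4}$
$U{\left(v \right)} = \frac{1}{31 + \frac{1}{\frac{17}{4} + v}}$ ($U{\left(v \right)} = \frac{1}{\frac{1}{v + \left(8 + \frac{1}{4} \left(-15\right)\right)} + 31} = \frac{1}{\frac{1}{v + \left(8 - \frac{15}{4}\right)} + 31} = \frac{1}{\frac{1}{v + \frac{17}{4}} + 31} = \frac{1}{\frac{1}{\frac{17}{4} + v} + 31} = \frac{1}{31 + \frac{1}{\frac{17}{4} + v}}$)
$\frac{-31745 + 37455}{41625 + U{\left(52 \right)}} = \frac{-31745 + 37455}{41625 + \frac{17 + 4 \cdot 52}{531 + 124 \cdot 52}} = \frac{5710}{41625 + \frac{17 + 208}{531 + 6448}} = \frac{5710}{41625 + \frac{1}{6979} \cdot 225} = \frac{5710}{41625 + \frac{225}{6979}} = \frac{5710}{\frac{290501100}{6979}} = 5710 \cdot \frac{6979}{290501100} = \frac{3985009}{29050110}$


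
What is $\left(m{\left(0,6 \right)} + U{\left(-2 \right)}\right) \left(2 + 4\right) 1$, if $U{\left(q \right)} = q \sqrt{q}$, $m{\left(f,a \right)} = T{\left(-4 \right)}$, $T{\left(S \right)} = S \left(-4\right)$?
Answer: $96 - 12 i \sqrt{2} \approx 96.0 - 16.971 i$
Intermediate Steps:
$T{\left(S \right)} = - 4 S$
$m{\left(f,a \right)} = 16$ ($m{\left(f,a \right)} = \left(-4\right) \left(-4\right) = 16$)
$U{\left(q \right)} = q^{\frac{3}{2}}$
$\left(m{\left(0,6 \right)} + U{\left(-2 \right)}\right) \left(2 + 4\right) 1 = \left(16 + \left(-2\right)^{\frac{3}{2}}\right) \left(2 + 4\right) 1 = \left(16 - 2 i \sqrt{2}\right) 6 \cdot 1 = \left(16 - 2 i \sqrt{2}\right) 6 = 96 - 12 i \sqrt{2}$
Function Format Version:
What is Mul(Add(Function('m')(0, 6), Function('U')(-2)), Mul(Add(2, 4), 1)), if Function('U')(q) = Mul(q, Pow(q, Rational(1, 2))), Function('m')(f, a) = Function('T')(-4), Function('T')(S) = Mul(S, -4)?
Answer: Add(96, Mul(-12, I, Pow(2, Rational(1, 2)))) ≈ Add(96.000, Mul(-16.971, I))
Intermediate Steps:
Function('T')(S) = Mul(-4, S)
Function('m')(f, a) = 16 (Function('m')(f, a) = Mul(-4, -4) = 16)
Function('U')(q) = Pow(q, Rational(3, 2))
Mul(Add(Function('m')(0, 6), Function('U')(-2)), Mul(Add(2, 4), 1)) = Mul(Add(16, Pow(-2, Rational(3, 2))), Mul(Add(2, 4), 1)) = Mul(Add(16, Mul(-2, I, Pow(2, Rational(1, 2)))), Mul(6, 1)) = Mul(Add(16, Mul(-2, I, Pow(2, Rational(1, 2)))), 6) = Add(96, Mul(-12, I, Pow(2, Rational(1, 2))))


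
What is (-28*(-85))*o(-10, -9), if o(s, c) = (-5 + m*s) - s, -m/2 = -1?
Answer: -35700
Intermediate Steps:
m = 2 (m = -2*(-1) = 2)
o(s, c) = -5 + s (o(s, c) = (-5 + 2*s) - s = -5 + s)
(-28*(-85))*o(-10, -9) = (-28*(-85))*(-5 - 10) = 2380*(-15) = -35700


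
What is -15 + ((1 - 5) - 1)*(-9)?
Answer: 30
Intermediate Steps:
-15 + ((1 - 5) - 1)*(-9) = -15 + (-4 - 1)*(-9) = -15 - 5*(-9) = -15 + 45 = 30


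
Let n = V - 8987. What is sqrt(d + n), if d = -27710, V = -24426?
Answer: I*sqrt(61123) ≈ 247.23*I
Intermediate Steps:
n = -33413 (n = -24426 - 8987 = -33413)
sqrt(d + n) = sqrt(-27710 - 33413) = sqrt(-61123) = I*sqrt(61123)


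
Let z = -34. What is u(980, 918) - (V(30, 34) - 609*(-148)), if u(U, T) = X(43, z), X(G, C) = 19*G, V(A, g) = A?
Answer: -89345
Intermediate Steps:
u(U, T) = 817 (u(U, T) = 19*43 = 817)
u(980, 918) - (V(30, 34) - 609*(-148)) = 817 - (30 - 609*(-148)) = 817 - (30 + 90132) = 817 - 1*90162 = 817 - 90162 = -89345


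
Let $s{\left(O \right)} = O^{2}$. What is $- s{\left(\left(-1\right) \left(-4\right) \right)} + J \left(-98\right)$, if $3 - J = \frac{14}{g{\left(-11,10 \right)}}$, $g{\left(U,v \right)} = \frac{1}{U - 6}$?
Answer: $-23634$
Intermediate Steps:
$g{\left(U,v \right)} = \frac{1}{-6 + U}$
$J = 241$ ($J = 3 - \frac{14}{\frac{1}{-6 - 11}} = 3 - \frac{14}{\frac{1}{-17}} = 3 - \frac{14}{- \frac{1}{17}} = 3 - 14 \left(-17\right) = 3 - -238 = 3 + 238 = 241$)
$- s{\left(\left(-1\right) \left(-4\right) \right)} + J \left(-98\right) = - \left(\left(-1\right) \left(-4\right)\right)^{2} + 241 \left(-98\right) = - 4^{2} - 23618 = \left(-1\right) 16 - 23618 = -16 - 23618 = -23634$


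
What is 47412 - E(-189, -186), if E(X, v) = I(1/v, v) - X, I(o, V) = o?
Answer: 8783479/186 ≈ 47223.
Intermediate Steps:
E(X, v) = 1/v - X
47412 - E(-189, -186) = 47412 - (1/(-186) - 1*(-189)) = 47412 - (-1/186 + 189) = 47412 - 1*35153/186 = 47412 - 35153/186 = 8783479/186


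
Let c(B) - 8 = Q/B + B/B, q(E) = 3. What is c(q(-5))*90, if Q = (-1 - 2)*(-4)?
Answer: 1170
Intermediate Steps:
Q = 12 (Q = -3*(-4) = 12)
c(B) = 9 + 12/B (c(B) = 8 + (12/B + B/B) = 8 + (12/B + 1) = 8 + (1 + 12/B) = 9 + 12/B)
c(q(-5))*90 = (9 + 12/3)*90 = (9 + 12*(1/3))*90 = (9 + 4)*90 = 13*90 = 1170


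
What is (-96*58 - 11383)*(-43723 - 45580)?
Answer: 1513775153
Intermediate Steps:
(-96*58 - 11383)*(-43723 - 45580) = (-5568 - 11383)*(-89303) = -16951*(-89303) = 1513775153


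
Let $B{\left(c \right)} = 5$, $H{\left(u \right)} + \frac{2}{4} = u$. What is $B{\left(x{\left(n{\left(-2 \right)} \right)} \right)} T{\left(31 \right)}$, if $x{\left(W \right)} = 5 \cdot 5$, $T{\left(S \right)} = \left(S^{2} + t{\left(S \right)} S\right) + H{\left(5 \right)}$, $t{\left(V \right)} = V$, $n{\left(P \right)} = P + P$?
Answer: $\frac{19265}{2} \approx 9632.5$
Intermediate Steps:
$n{\left(P \right)} = 2 P$
$H{\left(u \right)} = - \frac{1}{2} + u$
$T{\left(S \right)} = \frac{9}{2} + 2 S^{2}$ ($T{\left(S \right)} = \left(S^{2} + S S\right) + \left(- \frac{1}{2} + 5\right) = \left(S^{2} + S^{2}\right) + \frac{9}{2} = 2 S^{2} + \frac{9}{2} = \frac{9}{2} + 2 S^{2}$)
$x{\left(W \right)} = 25$
$B{\left(x{\left(n{\left(-2 \right)} \right)} \right)} T{\left(31 \right)} = 5 \left(\frac{9}{2} + 2 \cdot 31^{2}\right) = 5 \left(\frac{9}{2} + 2 \cdot 961\right) = 5 \left(\frac{9}{2} + 1922\right) = 5 \cdot \frac{3853}{2} = \frac{19265}{2}$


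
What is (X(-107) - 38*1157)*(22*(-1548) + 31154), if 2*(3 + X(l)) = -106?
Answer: 127751844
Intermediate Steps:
X(l) = -56 (X(l) = -3 + (1/2)*(-106) = -3 - 53 = -56)
(X(-107) - 38*1157)*(22*(-1548) + 31154) = (-56 - 38*1157)*(22*(-1548) + 31154) = (-56 - 43966)*(-34056 + 31154) = -44022*(-2902) = 127751844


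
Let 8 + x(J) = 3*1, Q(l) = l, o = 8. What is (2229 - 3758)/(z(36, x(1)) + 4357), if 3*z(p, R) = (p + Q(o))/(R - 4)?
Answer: -41283/117595 ≈ -0.35106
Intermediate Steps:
x(J) = -5 (x(J) = -8 + 3*1 = -8 + 3 = -5)
z(p, R) = (8 + p)/(3*(-4 + R)) (z(p, R) = ((p + 8)/(R - 4))/3 = ((8 + p)/(-4 + R))/3 = (8 + p)/(3*(-4 + R)))
(2229 - 3758)/(z(36, x(1)) + 4357) = (2229 - 3758)/((8 + 36)/(3*(-4 - 5)) + 4357) = -1529/((⅓)*44/(-9) + 4357) = -1529/((⅓)*(-⅑)*44 + 4357) = -1529/(-44/27 + 4357) = -1529/117595/27 = -1529*27/117595 = -41283/117595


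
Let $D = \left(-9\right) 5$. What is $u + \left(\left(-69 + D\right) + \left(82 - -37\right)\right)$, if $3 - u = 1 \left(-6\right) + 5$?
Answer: $9$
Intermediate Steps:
$D = -45$
$u = 4$ ($u = 3 - \left(1 \left(-6\right) + 5\right) = 3 - \left(-6 + 5\right) = 3 - -1 = 3 + 1 = 4$)
$u + \left(\left(-69 + D\right) + \left(82 - -37\right)\right) = 4 + \left(\left(-69 - 45\right) + \left(82 - -37\right)\right) = 4 + \left(-114 + \left(82 + 37\right)\right) = 4 + \left(-114 + 119\right) = 4 + 5 = 9$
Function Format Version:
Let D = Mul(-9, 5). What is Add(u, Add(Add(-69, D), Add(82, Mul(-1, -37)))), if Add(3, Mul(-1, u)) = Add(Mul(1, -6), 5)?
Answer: 9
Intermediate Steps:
D = -45
u = 4 (u = Add(3, Mul(-1, Add(Mul(1, -6), 5))) = Add(3, Mul(-1, Add(-6, 5))) = Add(3, Mul(-1, -1)) = Add(3, 1) = 4)
Add(u, Add(Add(-69, D), Add(82, Mul(-1, -37)))) = Add(4, Add(Add(-69, -45), Add(82, Mul(-1, -37)))) = Add(4, Add(-114, Add(82, 37))) = Add(4, Add(-114, 119)) = Add(4, 5) = 9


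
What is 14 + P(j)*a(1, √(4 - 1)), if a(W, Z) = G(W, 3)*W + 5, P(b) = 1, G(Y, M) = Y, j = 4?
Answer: 20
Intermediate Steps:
a(W, Z) = 5 + W² (a(W, Z) = W*W + 5 = W² + 5 = 5 + W²)
14 + P(j)*a(1, √(4 - 1)) = 14 + 1*(5 + 1²) = 14 + 1*(5 + 1) = 14 + 1*6 = 14 + 6 = 20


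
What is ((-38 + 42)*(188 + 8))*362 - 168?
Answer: 283640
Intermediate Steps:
((-38 + 42)*(188 + 8))*362 - 168 = (4*196)*362 - 168 = 784*362 - 168 = 283808 - 168 = 283640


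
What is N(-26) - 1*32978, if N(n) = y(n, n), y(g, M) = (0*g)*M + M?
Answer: -33004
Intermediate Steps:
y(g, M) = M (y(g, M) = 0*M + M = 0 + M = M)
N(n) = n
N(-26) - 1*32978 = -26 - 1*32978 = -26 - 32978 = -33004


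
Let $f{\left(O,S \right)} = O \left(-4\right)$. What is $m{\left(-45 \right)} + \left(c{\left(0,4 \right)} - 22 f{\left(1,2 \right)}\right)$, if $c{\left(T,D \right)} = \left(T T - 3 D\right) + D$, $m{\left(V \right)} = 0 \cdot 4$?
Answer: $80$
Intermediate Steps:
$m{\left(V \right)} = 0$
$f{\left(O,S \right)} = - 4 O$
$c{\left(T,D \right)} = T^{2} - 2 D$ ($c{\left(T,D \right)} = \left(T^{2} - 3 D\right) + D = T^{2} - 2 D$)
$m{\left(-45 \right)} + \left(c{\left(0,4 \right)} - 22 f{\left(1,2 \right)}\right) = 0 - \left(8 + 0 + 22 \left(-4\right) 1\right) = 0 + \left(\left(0 - 8\right) - -88\right) = 0 + \left(-8 + 88\right) = 0 + 80 = 80$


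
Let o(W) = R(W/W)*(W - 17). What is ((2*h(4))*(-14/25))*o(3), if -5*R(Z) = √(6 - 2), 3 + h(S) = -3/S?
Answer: 588/25 ≈ 23.520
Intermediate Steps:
h(S) = -3 - 3/S
R(Z) = -⅖ (R(Z) = -√(6 - 2)/5 = -√4/5 = -⅕*2 = -⅖)
o(W) = 34/5 - 2*W/5 (o(W) = -2*(W - 17)/5 = -2*(-17 + W)/5 = 34/5 - 2*W/5)
((2*h(4))*(-14/25))*o(3) = ((2*(-3 - 3/4))*(-14/25))*(34/5 - ⅖*3) = ((2*(-3 - 3*¼))*(-14*1/25))*(34/5 - 6/5) = ((2*(-3 - ¾))*(-14/25))*(28/5) = ((2*(-15/4))*(-14/25))*(28/5) = -15/2*(-14/25)*(28/5) = (21/5)*(28/5) = 588/25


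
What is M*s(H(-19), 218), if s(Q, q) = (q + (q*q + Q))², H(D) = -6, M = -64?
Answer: -145838444544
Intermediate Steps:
s(Q, q) = (Q + q + q²)² (s(Q, q) = (q + (q² + Q))² = (q + (Q + q²))² = (Q + q + q²)²)
M*s(H(-19), 218) = -64*(-6 + 218 + 218²)² = -64*(-6 + 218 + 47524)² = -64*47736² = -64*2278725696 = -145838444544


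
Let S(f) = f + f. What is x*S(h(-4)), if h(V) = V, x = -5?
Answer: 40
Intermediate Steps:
S(f) = 2*f
x*S(h(-4)) = -10*(-4) = -5*(-8) = 40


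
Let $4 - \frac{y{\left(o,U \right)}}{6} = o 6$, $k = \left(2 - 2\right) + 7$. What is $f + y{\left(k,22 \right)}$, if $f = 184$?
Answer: $-44$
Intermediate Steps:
$k = 7$ ($k = 0 + 7 = 7$)
$y{\left(o,U \right)} = 24 - 36 o$ ($y{\left(o,U \right)} = 24 - 6 o 6 = 24 - 6 \cdot 6 o = 24 - 36 o$)
$f + y{\left(k,22 \right)} = 184 + \left(24 - 252\right) = 184 - 228 = -44$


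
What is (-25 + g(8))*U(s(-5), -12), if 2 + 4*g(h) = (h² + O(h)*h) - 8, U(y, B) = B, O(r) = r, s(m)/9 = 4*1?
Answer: -54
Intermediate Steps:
s(m) = 36 (s(m) = 9*(4*1) = 9*4 = 36)
g(h) = -5/2 + h²/2 (g(h) = -½ + ((h² + h*h) - 8)/4 = -½ + ((h² + h²) - 8)/4 = -½ + (2*h² - 8)/4 = -½ + (-8 + 2*h²)/4 = -½ + (-2 + h²/2) = -5/2 + h²/2)
(-25 + g(8))*U(s(-5), -12) = (-25 + (-5/2 + (½)*8²))*(-12) = (-25 + (-5/2 + (½)*64))*(-12) = (-25 + (-5/2 + 32))*(-12) = (-25 + 59/2)*(-12) = (9/2)*(-12) = -54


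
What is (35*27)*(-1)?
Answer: -945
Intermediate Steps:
(35*27)*(-1) = 945*(-1) = -945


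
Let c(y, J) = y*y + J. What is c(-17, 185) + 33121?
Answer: 33595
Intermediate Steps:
c(y, J) = J + y² (c(y, J) = y² + J = J + y²)
c(-17, 185) + 33121 = (185 + (-17)²) + 33121 = (185 + 289) + 33121 = 474 + 33121 = 33595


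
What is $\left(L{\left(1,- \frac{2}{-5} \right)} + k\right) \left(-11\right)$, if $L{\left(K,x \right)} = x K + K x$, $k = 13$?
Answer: $- \frac{759}{5} \approx -151.8$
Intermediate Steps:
$L{\left(K,x \right)} = 2 K x$ ($L{\left(K,x \right)} = K x + K x = 2 K x$)
$\left(L{\left(1,- \frac{2}{-5} \right)} + k\right) \left(-11\right) = \left(2 \cdot 1 \left(- \frac{2}{-5}\right) + 13\right) \left(-11\right) = \left(2 \cdot 1 \left(\left(-2\right) \left(- \frac{1}{5}\right)\right) + 13\right) \left(-11\right) = \left(2 \cdot 1 \cdot \frac{2}{5} + 13\right) \left(-11\right) = \left(\frac{4}{5} + 13\right) \left(-11\right) = \frac{69}{5} \left(-11\right) = - \frac{759}{5}$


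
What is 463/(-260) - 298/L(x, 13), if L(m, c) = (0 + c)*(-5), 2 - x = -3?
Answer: 729/260 ≈ 2.8038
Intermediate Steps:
x = 5 (x = 2 - 1*(-3) = 2 + 3 = 5)
L(m, c) = -5*c (L(m, c) = c*(-5) = -5*c)
463/(-260) - 298/L(x, 13) = 463/(-260) - 298/((-5*13)) = 463*(-1/260) - 298/(-65) = -463/260 - 298*(-1/65) = -463/260 + 298/65 = 729/260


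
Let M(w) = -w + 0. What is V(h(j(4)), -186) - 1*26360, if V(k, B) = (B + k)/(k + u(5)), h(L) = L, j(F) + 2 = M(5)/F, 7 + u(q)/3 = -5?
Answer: -4137763/157 ≈ -26355.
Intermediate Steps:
M(w) = -w
u(q) = -36 (u(q) = -21 + 3*(-5) = -21 - 15 = -36)
j(F) = -2 - 5/F (j(F) = -2 + (-1*5)/F = -2 - 5/F)
V(k, B) = (B + k)/(-36 + k) (V(k, B) = (B + k)/(k - 36) = (B + k)/(-36 + k))
V(h(j(4)), -186) - 1*26360 = (-186 + (-2 - 5/4))/(-36 + (-2 - 5/4)) - 1*26360 = (-186 + (-2 - 5*1/4))/(-36 + (-2 - 5*1/4)) - 26360 = (-186 + (-2 - 5/4))/(-36 + (-2 - 5/4)) - 26360 = (-186 - 13/4)/(-36 - 13/4) - 26360 = -757/4/(-157/4) - 26360 = -4/157*(-757/4) - 26360 = 757/157 - 26360 = -4137763/157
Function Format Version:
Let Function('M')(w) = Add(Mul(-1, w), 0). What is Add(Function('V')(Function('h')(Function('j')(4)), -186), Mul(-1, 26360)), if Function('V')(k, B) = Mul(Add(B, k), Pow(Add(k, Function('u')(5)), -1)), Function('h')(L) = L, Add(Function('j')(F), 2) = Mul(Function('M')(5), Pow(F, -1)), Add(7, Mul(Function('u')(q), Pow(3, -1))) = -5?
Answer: Rational(-4137763, 157) ≈ -26355.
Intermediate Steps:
Function('M')(w) = Mul(-1, w)
Function('u')(q) = -36 (Function('u')(q) = Add(-21, Mul(3, -5)) = Add(-21, -15) = -36)
Function('j')(F) = Add(-2, Mul(-5, Pow(F, -1))) (Function('j')(F) = Add(-2, Mul(Mul(-1, 5), Pow(F, -1))) = Add(-2, Mul(-5, Pow(F, -1))))
Function('V')(k, B) = Mul(Pow(Add(-36, k), -1), Add(B, k)) (Function('V')(k, B) = Mul(Add(B, k), Pow(Add(k, -36), -1)) = Mul(Add(B, k), Pow(Add(-36, k), -1)) = Mul(Pow(Add(-36, k), -1), Add(B, k)))
Add(Function('V')(Function('h')(Function('j')(4)), -186), Mul(-1, 26360)) = Add(Mul(Pow(Add(-36, Add(-2, Mul(-5, Pow(4, -1)))), -1), Add(-186, Add(-2, Mul(-5, Pow(4, -1))))), Mul(-1, 26360)) = Add(Mul(Pow(Add(-36, Add(-2, Mul(-5, Rational(1, 4)))), -1), Add(-186, Add(-2, Mul(-5, Rational(1, 4))))), -26360) = Add(Mul(Pow(Add(-36, Add(-2, Rational(-5, 4))), -1), Add(-186, Add(-2, Rational(-5, 4)))), -26360) = Add(Mul(Pow(Add(-36, Rational(-13, 4)), -1), Add(-186, Rational(-13, 4))), -26360) = Add(Mul(Pow(Rational(-157, 4), -1), Rational(-757, 4)), -26360) = Add(Mul(Rational(-4, 157), Rational(-757, 4)), -26360) = Add(Rational(757, 157), -26360) = Rational(-4137763, 157)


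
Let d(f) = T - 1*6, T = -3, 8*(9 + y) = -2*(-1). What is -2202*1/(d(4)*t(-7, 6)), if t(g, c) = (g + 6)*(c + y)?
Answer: 2936/33 ≈ 88.970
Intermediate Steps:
y = -35/4 (y = -9 + (-2*(-1))/8 = -9 + (1/8)*2 = -9 + 1/4 = -35/4 ≈ -8.7500)
t(g, c) = (6 + g)*(-35/4 + c) (t(g, c) = (g + 6)*(c - 35/4) = (6 + g)*(-35/4 + c))
d(f) = -9 (d(f) = -3 - 1*6 = -3 - 6 = -9)
-2202*1/(d(4)*t(-7, 6)) = -2202*(-1/(9*(-105/2 + 6*6 - 35/4*(-7) + 6*(-7)))) = -2202*(-1/(9*(-105/2 + 36 + 245/4 - 42))) = -2202/((-9*11/4)) = -2202/(-99/4) = -2202*(-4/99) = 2936/33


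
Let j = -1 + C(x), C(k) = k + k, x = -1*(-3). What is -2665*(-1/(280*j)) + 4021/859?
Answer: 1583727/240520 ≈ 6.5846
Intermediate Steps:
x = 3
C(k) = 2*k
j = 5 (j = -1 + 2*3 = -1 + 6 = 5)
-2665*(-1/(280*j)) + 4021/859 = -2665/(5*(-280)) + 4021/859 = -2665/(-1400) + 4021*(1/859) = -2665*(-1/1400) + 4021/859 = 533/280 + 4021/859 = 1583727/240520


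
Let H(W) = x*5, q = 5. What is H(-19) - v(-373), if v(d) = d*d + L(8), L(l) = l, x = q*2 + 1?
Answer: -139082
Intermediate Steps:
x = 11 (x = 5*2 + 1 = 10 + 1 = 11)
v(d) = 8 + d**2 (v(d) = d*d + 8 = d**2 + 8 = 8 + d**2)
H(W) = 55 (H(W) = 11*5 = 55)
H(-19) - v(-373) = 55 - (8 + (-373)**2) = 55 - (8 + 139129) = 55 - 1*139137 = 55 - 139137 = -139082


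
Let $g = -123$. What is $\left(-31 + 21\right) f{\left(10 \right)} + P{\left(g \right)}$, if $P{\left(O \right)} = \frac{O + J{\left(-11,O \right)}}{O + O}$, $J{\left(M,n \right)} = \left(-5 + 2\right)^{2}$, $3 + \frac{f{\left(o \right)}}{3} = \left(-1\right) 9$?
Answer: $\frac{14779}{41} \approx 360.46$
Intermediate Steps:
$f{\left(o \right)} = -36$ ($f{\left(o \right)} = -9 + 3 \left(\left(-1\right) 9\right) = -9 + 3 \left(-9\right) = -9 - 27 = -36$)
$J{\left(M,n \right)} = 9$ ($J{\left(M,n \right)} = \left(-3\right)^{2} = 9$)
$P{\left(O \right)} = \frac{9 + O}{2 O}$ ($P{\left(O \right)} = \frac{O + 9}{O + O} = \frac{9 + O}{2 O}$)
$\left(-31 + 21\right) f{\left(10 \right)} + P{\left(g \right)} = \left(-31 + 21\right) \left(-36\right) + \frac{9 - 123}{2 \left(-123\right)} = \left(-10\right) \left(-36\right) + \frac{1}{2} \left(- \frac{1}{123}\right) \left(-114\right) = 360 + \frac{19}{41} = \frac{14779}{41}$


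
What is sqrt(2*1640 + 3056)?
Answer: 24*sqrt(11) ≈ 79.599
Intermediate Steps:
sqrt(2*1640 + 3056) = sqrt(3280 + 3056) = sqrt(6336) = 24*sqrt(11)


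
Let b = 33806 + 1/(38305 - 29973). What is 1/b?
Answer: 8332/281671593 ≈ 2.9581e-5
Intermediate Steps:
b = 281671593/8332 (b = 33806 + 1/8332 = 281671593/8332 ≈ 33806.)
1/b = 1/(281671593/8332) = 8332/281671593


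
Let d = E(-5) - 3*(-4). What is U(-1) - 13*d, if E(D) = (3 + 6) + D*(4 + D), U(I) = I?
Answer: -339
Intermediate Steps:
E(D) = 9 + D*(4 + D)
d = 26 (d = (9 + (-5)² + 4*(-5)) - 3*(-4) = (9 + 25 - 20) + 12 = 14 + 12 = 26)
U(-1) - 13*d = -1 - 13*26 = -1 - 338 = -339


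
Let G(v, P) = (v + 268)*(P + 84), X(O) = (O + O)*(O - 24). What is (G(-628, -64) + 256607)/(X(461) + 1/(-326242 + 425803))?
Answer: 24831210327/40114520755 ≈ 0.61901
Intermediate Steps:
X(O) = 2*O*(-24 + O) (X(O) = (2*O)*(-24 + O) = 2*O*(-24 + O))
G(v, P) = (84 + P)*(268 + v) (G(v, P) = (268 + v)*(84 + P) = (84 + P)*(268 + v))
(G(-628, -64) + 256607)/(X(461) + 1/(-326242 + 425803)) = ((22512 + 84*(-628) + 268*(-64) - 64*(-628)) + 256607)/(2*461*(-24 + 461) + 1/(-326242 + 425803)) = ((22512 - 52752 - 17152 + 40192) + 256607)/(2*461*437 + 1/99561) = (-7200 + 256607)/(402914 + 1/99561) = 249407/(40114520755/99561) = 249407*(99561/40114520755) = 24831210327/40114520755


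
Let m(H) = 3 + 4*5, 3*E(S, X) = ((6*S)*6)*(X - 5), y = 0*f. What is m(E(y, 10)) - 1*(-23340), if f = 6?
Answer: 23363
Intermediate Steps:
y = 0 (y = 0*6 = 0)
E(S, X) = 12*S*(-5 + X) (E(S, X) = (((6*S)*6)*(X - 5))/3 = ((36*S)*(-5 + X))/3 = (36*S*(-5 + X))/3 = 12*S*(-5 + X))
m(H) = 23 (m(H) = 3 + 20 = 23)
m(E(y, 10)) - 1*(-23340) = 23 - 1*(-23340) = 23 + 23340 = 23363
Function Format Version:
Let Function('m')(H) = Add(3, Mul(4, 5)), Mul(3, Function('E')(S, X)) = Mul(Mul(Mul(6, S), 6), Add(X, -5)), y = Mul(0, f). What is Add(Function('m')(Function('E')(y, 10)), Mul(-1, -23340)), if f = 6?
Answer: 23363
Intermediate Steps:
y = 0 (y = Mul(0, 6) = 0)
Function('E')(S, X) = Mul(12, S, Add(-5, X)) (Function('E')(S, X) = Mul(Rational(1, 3), Mul(Mul(Mul(6, S), 6), Add(X, -5))) = Mul(Rational(1, 3), Mul(Mul(36, S), Add(-5, X))) = Mul(Rational(1, 3), Mul(36, S, Add(-5, X))) = Mul(12, S, Add(-5, X)))
Function('m')(H) = 23 (Function('m')(H) = Add(3, 20) = 23)
Add(Function('m')(Function('E')(y, 10)), Mul(-1, -23340)) = Add(23, Mul(-1, -23340)) = Add(23, 23340) = 23363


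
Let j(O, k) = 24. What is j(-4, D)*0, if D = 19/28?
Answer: 0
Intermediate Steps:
D = 19/28 (D = 19*(1/28) = 19/28 ≈ 0.67857)
j(-4, D)*0 = 24*0 = 0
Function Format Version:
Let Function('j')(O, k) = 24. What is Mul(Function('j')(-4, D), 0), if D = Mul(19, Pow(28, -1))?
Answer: 0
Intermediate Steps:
D = Rational(19, 28) (D = Mul(19, Rational(1, 28)) = Rational(19, 28) ≈ 0.67857)
Mul(Function('j')(-4, D), 0) = Mul(24, 0) = 0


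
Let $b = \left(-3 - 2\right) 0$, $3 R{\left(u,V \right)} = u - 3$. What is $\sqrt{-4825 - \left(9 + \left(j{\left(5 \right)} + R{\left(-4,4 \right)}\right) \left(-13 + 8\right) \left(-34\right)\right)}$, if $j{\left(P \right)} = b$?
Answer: $\frac{32 i \sqrt{39}}{3} \approx 66.613 i$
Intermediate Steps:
$R{\left(u,V \right)} = -1 + \frac{u}{3}$ ($R{\left(u,V \right)} = \frac{u - 3}{3} = \frac{-3 + u}{3} = -1 + \frac{u}{3}$)
$b = 0$ ($b = \left(-5\right) 0 = 0$)
$j{\left(P \right)} = 0$
$\sqrt{-4825 - \left(9 + \left(j{\left(5 \right)} + R{\left(-4,4 \right)}\right) \left(-13 + 8\right) \left(-34\right)\right)} = \sqrt{-4825 - \left(9 + \left(0 + \left(-1 + \frac{1}{3} \left(-4\right)\right)\right) \left(-13 + 8\right) \left(-34\right)\right)} = \sqrt{-4825 - \left(9 + \left(0 - \frac{7}{3}\right) \left(-5\right) \left(-34\right)\right)} = \sqrt{-4825 - \left(9 + \left(- \frac{7}{3}\right) \left(-5\right) \left(-34\right)\right)} = \sqrt{-4825 - \left(9 + \frac{35}{3} \left(-34\right)\right)} = \sqrt{-4825 - \left(9 - \frac{1190}{3}\right)} = \sqrt{-4825 - - \frac{1163}{3}} = \sqrt{-4825 + \frac{1163}{3}} = \sqrt{- \frac{13312}{3}} = \frac{32 i \sqrt{39}}{3}$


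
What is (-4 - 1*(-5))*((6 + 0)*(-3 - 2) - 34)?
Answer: -64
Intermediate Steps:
(-4 - 1*(-5))*((6 + 0)*(-3 - 2) - 34) = (-4 + 5)*(6*(-5) - 34) = 1*(-30 - 34) = 1*(-64) = -64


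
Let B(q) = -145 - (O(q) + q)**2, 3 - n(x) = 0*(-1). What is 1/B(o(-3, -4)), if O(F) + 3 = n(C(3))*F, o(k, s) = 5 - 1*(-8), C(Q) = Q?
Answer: -1/2546 ≈ -0.00039277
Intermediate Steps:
n(x) = 3 (n(x) = 3 - 0*(-1) = 3 - 1*0 = 3 + 0 = 3)
o(k, s) = 13 (o(k, s) = 5 + 8 = 13)
O(F) = -3 + 3*F
B(q) = -145 - (-3 + 4*q)**2 (B(q) = -145 - ((-3 + 3*q) + q)**2 = -145 - (-3 + 4*q)**2)
1/B(o(-3, -4)) = 1/(-145 - (-3 + 4*13)**2) = 1/(-145 - (-3 + 52)**2) = 1/(-145 - 1*49**2) = 1/(-145 - 1*2401) = 1/(-145 - 2401) = 1/(-2546) = -1/2546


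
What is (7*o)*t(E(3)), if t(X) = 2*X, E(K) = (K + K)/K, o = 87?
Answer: 2436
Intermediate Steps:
E(K) = 2 (E(K) = (2*K)/K = 2)
(7*o)*t(E(3)) = (7*87)*(2*2) = 609*4 = 2436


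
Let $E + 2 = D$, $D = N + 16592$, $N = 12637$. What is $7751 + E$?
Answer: $36978$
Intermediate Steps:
$D = 29229$ ($D = 12637 + 16592 = 29229$)
$E = 29227$ ($E = -2 + 29229 = 29227$)
$7751 + E = 7751 + 29227 = 36978$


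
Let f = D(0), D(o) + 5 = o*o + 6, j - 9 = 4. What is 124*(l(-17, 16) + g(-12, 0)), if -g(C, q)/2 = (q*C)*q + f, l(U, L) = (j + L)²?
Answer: 104036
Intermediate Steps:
j = 13 (j = 9 + 4 = 13)
D(o) = 1 + o² (D(o) = -5 + (o*o + 6) = -5 + (o² + 6) = -5 + (6 + o²) = 1 + o²)
f = 1 (f = 1 + 0² = 1 + 0 = 1)
l(U, L) = (13 + L)²
g(C, q) = -2 - 2*C*q² (g(C, q) = -2*((q*C)*q + 1) = -2*((C*q)*q + 1) = -2*(C*q² + 1) = -2*(1 + C*q²) = -2 - 2*C*q²)
124*(l(-17, 16) + g(-12, 0)) = 124*((13 + 16)² + (-2 - 2*(-12)*0²)) = 124*(29² + (-2 - 2*(-12)*0)) = 124*(841 + (-2 + 0)) = 124*(841 - 2) = 124*839 = 104036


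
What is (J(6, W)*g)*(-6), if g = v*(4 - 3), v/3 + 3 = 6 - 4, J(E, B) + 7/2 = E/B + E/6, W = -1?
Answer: -153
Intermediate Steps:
J(E, B) = -7/2 + E/6 + E/B (J(E, B) = -7/2 + (E/B + E/6) = -7/2 + (E/6 + E/B) = -7/2 + E/6 + E/B)
v = -3 (v = -9 + 3*(6 - 4) = -9 + 3*2 = -9 + 6 = -3)
g = -3 (g = -3*(4 - 3) = -3*1 = -3)
(J(6, W)*g)*(-6) = (((6 + (⅙)*(-1)*(-21 + 6))/(-1))*(-3))*(-6) = (-(6 + (⅙)*(-1)*(-15))*(-3))*(-6) = (-(6 + 5/2)*(-3))*(-6) = (-1*17/2*(-3))*(-6) = -17/2*(-3)*(-6) = (51/2)*(-6) = -153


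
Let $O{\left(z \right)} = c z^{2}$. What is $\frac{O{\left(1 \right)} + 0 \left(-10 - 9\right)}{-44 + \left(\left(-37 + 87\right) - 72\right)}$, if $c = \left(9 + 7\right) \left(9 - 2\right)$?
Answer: $- \frac{56}{33} \approx -1.697$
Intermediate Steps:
$c = 112$ ($c = 16 \cdot 7 = 112$)
$O{\left(z \right)} = 112 z^{2}$
$\frac{O{\left(1 \right)} + 0 \left(-10 - 9\right)}{-44 + \left(\left(-37 + 87\right) - 72\right)} = \frac{112 \cdot 1^{2} + 0 \left(-10 - 9\right)}{-44 + \left(\left(-37 + 87\right) - 72\right)} = \frac{112 \cdot 1 + 0 \left(-19\right)}{-44 + \left(50 - 72\right)} = \frac{112 + 0}{-44 - 22} = \frac{112}{-66} = 112 \left(- \frac{1}{66}\right) = - \frac{56}{33}$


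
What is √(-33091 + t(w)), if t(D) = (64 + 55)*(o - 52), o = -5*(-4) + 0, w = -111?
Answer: I*√36899 ≈ 192.09*I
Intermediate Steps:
o = 20 (o = 20 + 0 = 20)
t(D) = -3808 (t(D) = (64 + 55)*(20 - 52) = 119*(-32) = -3808)
√(-33091 + t(w)) = √(-33091 - 3808) = √(-36899) = I*√36899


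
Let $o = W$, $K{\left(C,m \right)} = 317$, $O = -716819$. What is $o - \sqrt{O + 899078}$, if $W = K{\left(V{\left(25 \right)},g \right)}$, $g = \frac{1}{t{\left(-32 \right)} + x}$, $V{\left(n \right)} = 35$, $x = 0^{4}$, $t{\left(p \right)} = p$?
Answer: $317 - 3 \sqrt{20251} \approx -109.92$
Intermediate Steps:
$x = 0$
$g = - \frac{1}{32}$ ($g = \frac{1}{-32 + 0} = \frac{1}{-32} = - \frac{1}{32} \approx -0.03125$)
$W = 317$
$o = 317$
$o - \sqrt{O + 899078} = 317 - \sqrt{-716819 + 899078} = 317 - \sqrt{182259} = 317 - 3 \sqrt{20251}$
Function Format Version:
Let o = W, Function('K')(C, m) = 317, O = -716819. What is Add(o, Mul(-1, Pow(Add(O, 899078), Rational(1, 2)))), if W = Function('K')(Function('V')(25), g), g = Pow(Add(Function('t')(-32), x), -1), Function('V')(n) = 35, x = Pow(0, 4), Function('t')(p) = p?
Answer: Add(317, Mul(-3, Pow(20251, Rational(1, 2)))) ≈ -109.92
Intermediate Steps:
x = 0
g = Rational(-1, 32) (g = Pow(Add(-32, 0), -1) = Pow(-32, -1) = Rational(-1, 32) ≈ -0.031250)
W = 317
o = 317
Add(o, Mul(-1, Pow(Add(O, 899078), Rational(1, 2)))) = Add(317, Mul(-1, Pow(Add(-716819, 899078), Rational(1, 2)))) = Add(317, Mul(-1, Pow(182259, Rational(1, 2)))) = Add(317, Mul(-1, Mul(3, Pow(20251, Rational(1, 2))))) = Add(317, Mul(-3, Pow(20251, Rational(1, 2))))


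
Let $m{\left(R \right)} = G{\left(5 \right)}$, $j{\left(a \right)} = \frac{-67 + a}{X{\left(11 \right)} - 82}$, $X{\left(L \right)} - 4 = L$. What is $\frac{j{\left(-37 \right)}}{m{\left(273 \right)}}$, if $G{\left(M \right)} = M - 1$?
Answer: $\frac{26}{67} \approx 0.38806$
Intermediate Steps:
$X{\left(L \right)} = 4 + L$
$j{\left(a \right)} = 1 - \frac{a}{67}$ ($j{\left(a \right)} = \frac{-67 + a}{\left(4 + 11\right) - 82} = \frac{-67 + a}{15 - 82} = \frac{-67 + a}{-67} = \left(-67 + a\right) \left(- \frac{1}{67}\right) = 1 - \frac{a}{67}$)
$G{\left(M \right)} = -1 + M$ ($G{\left(M \right)} = M - 1 = -1 + M$)
$m{\left(R \right)} = 4$ ($m{\left(R \right)} = -1 + 5 = 4$)
$\frac{j{\left(-37 \right)}}{m{\left(273 \right)}} = \frac{1 - - \frac{37}{67}}{4} = \left(1 + \frac{37}{67}\right) \frac{1}{4} = \frac{104}{67} \cdot \frac{1}{4} = \frac{26}{67}$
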